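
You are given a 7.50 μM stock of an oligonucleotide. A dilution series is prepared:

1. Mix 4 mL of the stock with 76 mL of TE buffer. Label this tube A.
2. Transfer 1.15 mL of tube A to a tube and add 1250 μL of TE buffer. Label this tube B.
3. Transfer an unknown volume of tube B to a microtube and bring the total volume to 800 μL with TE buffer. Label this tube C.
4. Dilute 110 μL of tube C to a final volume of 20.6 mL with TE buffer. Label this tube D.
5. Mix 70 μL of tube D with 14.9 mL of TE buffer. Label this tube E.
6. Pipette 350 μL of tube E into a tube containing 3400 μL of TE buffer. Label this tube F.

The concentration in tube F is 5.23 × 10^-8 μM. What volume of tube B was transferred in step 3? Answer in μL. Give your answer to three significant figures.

99.9 μL

Step 1: 4 mL + 76 mL = 80 mL total → factor 80/4 = 20
Step 2: 1.15 mL + 1250 μL = 2.4 mL total → factor 2.4/1.15 = 2.087
Step 3: v brought to 800 μL → factor = 800 μL/v
Step 4: 110 μL brought to 20.6 mL → factor 20600/110 = 187.27
Step 5: 70 μL + 14.9 mL = 14970 μL total → factor 14970/70 = 213.86
Step 6: 350 μL + 3400 μL = 3750 μL total → factor 3750/350 = 10.714
Product of known-step factors = 1.791 × 10^7
Overall factor = 7.50 μM / (5.23 × 10^-8 μM) = 1.434 × 10^8
Step-3 factor = 1.434 × 10^8 / 1.791 × 10^7 = 8.0067
v = 800 μL / 8.0067 = 99.9 μL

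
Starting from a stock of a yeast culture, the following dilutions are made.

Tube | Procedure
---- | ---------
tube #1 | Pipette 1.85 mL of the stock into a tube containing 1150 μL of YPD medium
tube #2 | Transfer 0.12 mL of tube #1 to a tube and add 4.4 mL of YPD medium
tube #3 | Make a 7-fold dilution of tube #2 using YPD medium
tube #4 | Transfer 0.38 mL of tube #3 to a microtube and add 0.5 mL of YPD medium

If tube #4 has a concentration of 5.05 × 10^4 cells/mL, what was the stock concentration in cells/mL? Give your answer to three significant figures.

Step 1: 1.85 mL + 1150 μL = 3 mL total → factor 3/1.85 = 1.6216
Step 2: 0.12 mL + 4.4 mL = 4.52 mL total → factor 4.52/0.12 = 37.667
Step 3: 7-fold → factor 7
Step 4: 0.38 mL + 0.5 mL = 0.88 mL total → factor 0.88/0.38 = 2.3158
Overall dilution factor = 1.6216 × 37.667 × 7 × 2.3158 = 990.16
Stock = 5.05 × 10^4 cells/mL × 990.16 = 5.00 × 10^7 cells/mL

5.00 × 10^7 cells/mL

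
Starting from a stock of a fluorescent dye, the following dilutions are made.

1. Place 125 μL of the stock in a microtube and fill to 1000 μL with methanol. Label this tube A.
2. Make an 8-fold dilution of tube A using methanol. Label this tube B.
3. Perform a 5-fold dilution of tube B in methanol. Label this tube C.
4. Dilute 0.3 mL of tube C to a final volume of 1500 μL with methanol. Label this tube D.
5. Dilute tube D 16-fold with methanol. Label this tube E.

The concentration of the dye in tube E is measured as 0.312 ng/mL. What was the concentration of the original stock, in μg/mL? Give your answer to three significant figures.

7.99 μg/mL

Step 1: 125 μL brought to 1000 μL → factor 1000/125 = 8
Step 2: 8-fold → factor 8
Step 3: 5-fold → factor 5
Step 4: 0.3 mL brought to 1500 μL → factor 1.5/0.3 = 5
Step 5: 16-fold → factor 16
Overall dilution factor = 8 × 8 × 5 × 5 × 16 = 25600
Stock = 0.312 ng/mL × 25600 = 7987 ng/mL = 7.99 μg/mL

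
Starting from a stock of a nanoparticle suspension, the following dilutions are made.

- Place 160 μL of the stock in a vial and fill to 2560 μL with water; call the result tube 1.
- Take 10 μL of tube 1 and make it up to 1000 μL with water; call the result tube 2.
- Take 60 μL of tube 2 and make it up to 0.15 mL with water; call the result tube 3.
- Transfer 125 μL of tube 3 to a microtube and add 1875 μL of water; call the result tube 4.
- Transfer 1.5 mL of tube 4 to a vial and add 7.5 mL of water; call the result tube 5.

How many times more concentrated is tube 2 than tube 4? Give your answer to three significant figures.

Step 1: 160 μL brought to 2560 μL → factor 2560/160 = 16
Step 2: 10 μL brought to 1000 μL → factor 1000/10 = 100
Step 3: 60 μL brought to 0.15 mL → factor 150/60 = 2.5
Step 4: 125 μL + 1875 μL = 2000 μL total → factor 2000/125 = 16
Dilution factor to tube 2 = 1600; to tube 4 = 64000
[tube 2]/[tube 4] = (factor to tube 4)/(factor to tube 2) = 64000/1600 = 40.0

40.0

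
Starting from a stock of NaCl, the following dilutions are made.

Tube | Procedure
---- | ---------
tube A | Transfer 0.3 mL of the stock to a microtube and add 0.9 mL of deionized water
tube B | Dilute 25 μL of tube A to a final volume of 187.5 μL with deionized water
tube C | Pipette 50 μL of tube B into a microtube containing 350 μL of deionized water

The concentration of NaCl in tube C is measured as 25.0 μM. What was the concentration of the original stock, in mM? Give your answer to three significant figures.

Step 1: 0.3 mL + 0.9 mL = 1.2 mL total → factor 1.2/0.3 = 4
Step 2: 25 μL brought to 187.5 μL → factor 187.5/25 = 7.5
Step 3: 50 μL + 350 μL = 400 μL total → factor 400/50 = 8
Overall dilution factor = 4 × 7.5 × 8 = 240
Stock = 25.0 μM × 240 = 6000 μM = 6.00 mM

6.00 mM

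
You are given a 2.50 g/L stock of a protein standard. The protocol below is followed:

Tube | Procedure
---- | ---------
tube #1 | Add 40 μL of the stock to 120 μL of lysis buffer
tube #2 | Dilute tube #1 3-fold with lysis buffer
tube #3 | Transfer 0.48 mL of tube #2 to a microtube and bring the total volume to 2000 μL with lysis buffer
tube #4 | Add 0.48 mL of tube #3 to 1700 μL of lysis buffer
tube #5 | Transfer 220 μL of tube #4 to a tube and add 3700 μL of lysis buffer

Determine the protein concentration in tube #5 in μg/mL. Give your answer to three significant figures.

0.618 μg/mL

Step 1: 40 μL + 120 μL = 160 μL total → factor 160/40 = 4
Step 2: 3-fold → factor 3
Step 3: 0.48 mL brought to 2000 μL → factor 2/0.48 = 4.1667
Step 4: 0.48 mL + 1700 μL = 2.18 mL total → factor 2.18/0.48 = 4.5417
Step 5: 220 μL + 3700 μL = 3920 μL total → factor 3920/220 = 17.818
Overall dilution factor = 4 × 3 × 4.1667 × 4.5417 × 17.818 = 4046.2
Final = 2.50 g/L / 4046.2 = 0.0006179 g/L = 0.618 μg/mL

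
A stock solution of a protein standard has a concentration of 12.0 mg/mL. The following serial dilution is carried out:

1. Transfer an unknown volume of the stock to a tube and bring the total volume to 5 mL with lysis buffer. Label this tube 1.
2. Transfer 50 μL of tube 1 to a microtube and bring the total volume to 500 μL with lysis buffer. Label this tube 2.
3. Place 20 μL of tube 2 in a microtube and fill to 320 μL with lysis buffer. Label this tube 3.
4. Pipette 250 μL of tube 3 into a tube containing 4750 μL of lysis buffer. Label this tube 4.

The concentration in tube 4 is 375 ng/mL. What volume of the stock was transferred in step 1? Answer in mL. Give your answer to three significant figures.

0.500 mL

Step 1: v brought to 5 mL → factor = 5 mL/v
Step 2: 50 μL brought to 500 μL → factor 500/50 = 10
Step 3: 20 μL brought to 320 μL → factor 320/20 = 16
Step 4: 250 μL + 4750 μL = 5000 μL total → factor 5000/250 = 20
Product of known-step factors = 3200
Overall factor = 12.0 mg/mL / (375 ng/mL) = 32000
Step-1 factor = 32000 / 3200 = 10
v = 5 mL / 10 = 0.500 mL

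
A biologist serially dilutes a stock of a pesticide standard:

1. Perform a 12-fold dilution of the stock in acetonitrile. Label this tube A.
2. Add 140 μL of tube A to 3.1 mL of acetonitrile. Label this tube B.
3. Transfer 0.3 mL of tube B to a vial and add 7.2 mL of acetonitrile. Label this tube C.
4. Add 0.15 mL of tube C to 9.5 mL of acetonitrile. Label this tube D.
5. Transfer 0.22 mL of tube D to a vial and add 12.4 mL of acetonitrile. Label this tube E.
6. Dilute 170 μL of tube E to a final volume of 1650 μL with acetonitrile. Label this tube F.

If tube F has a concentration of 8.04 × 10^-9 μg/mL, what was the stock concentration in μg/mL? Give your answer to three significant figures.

2.00 μg/mL

Step 1: 12-fold → factor 12
Step 2: 140 μL + 3.1 mL = 3240 μL total → factor 3240/140 = 23.143
Step 3: 0.3 mL + 7.2 mL = 7.5 mL total → factor 7.5/0.3 = 25
Step 4: 0.15 mL + 9.5 mL = 9.65 mL total → factor 9.65/0.15 = 64.333
Step 5: 0.22 mL + 12.4 mL = 12.62 mL total → factor 12.62/0.22 = 57.364
Step 6: 170 μL brought to 1650 μL → factor 1650/170 = 9.7059
Overall dilution factor = 12 × 23.143 × 25 × 64.333 × 57.364 × 9.7059 = 2.4868 × 10^8
Stock = 8.04 × 10^-9 μg/mL × 2.4868 × 10^8 = 2.00 μg/mL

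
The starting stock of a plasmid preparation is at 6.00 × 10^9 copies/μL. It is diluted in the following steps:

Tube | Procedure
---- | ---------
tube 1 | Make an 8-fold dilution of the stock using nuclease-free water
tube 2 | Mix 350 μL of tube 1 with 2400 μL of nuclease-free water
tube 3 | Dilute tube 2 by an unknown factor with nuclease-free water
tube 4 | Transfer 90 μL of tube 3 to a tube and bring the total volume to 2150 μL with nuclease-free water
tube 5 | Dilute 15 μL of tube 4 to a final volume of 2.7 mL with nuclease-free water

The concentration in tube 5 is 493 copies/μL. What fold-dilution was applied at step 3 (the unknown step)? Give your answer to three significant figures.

Step 1: 8-fold → factor 8
Step 2: 350 μL + 2400 μL = 2750 μL total → factor 2750/350 = 7.8571
Step 3: unknown factor x
Step 4: 90 μL brought to 2150 μL → factor 2150/90 = 23.889
Step 5: 15 μL brought to 2.7 mL → factor 2700/15 = 180
Product of known-step factors = 2.7029 × 10^5
Overall factor = 6.00 × 10^9 copies/μL / (493 copies/μL) = 1.217 × 10^7
x = 1.217 × 10^7 / 2.7029 × 10^5 = 45.0

45.0-fold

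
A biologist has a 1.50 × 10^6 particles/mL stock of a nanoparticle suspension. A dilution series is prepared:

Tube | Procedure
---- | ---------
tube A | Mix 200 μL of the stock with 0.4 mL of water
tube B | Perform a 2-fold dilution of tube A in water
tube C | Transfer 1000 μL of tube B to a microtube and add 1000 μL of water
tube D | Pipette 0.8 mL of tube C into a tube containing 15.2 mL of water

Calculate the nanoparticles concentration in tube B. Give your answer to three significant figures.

2.50 × 10^5 particles/mL

Step 1: 200 μL + 0.4 mL = 600 μL total → factor 600/200 = 3
Step 2: 2-fold → factor 2
Dilution factor through tube B = 3 × 2 = 6
[tube B] = 1.50 × 10^6 particles/mL / 6 = 2.50 × 10^5 particles/mL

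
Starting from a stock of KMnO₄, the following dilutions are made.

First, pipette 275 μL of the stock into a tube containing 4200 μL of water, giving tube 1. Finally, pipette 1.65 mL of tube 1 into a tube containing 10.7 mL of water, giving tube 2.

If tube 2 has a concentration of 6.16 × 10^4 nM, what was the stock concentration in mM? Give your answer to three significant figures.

7.50 mM

Step 1: 275 μL + 4200 μL = 4475 μL total → factor 4475/275 = 16.273
Step 2: 1.65 mL + 10.7 mL = 12.35 mL total → factor 12.35/1.65 = 7.4848
Overall dilution factor = 16.273 × 7.4848 = 121.8
Stock = 6.16 × 10^4 nM × 121.8 = 7.503 × 10^6 nM = 7.50 mM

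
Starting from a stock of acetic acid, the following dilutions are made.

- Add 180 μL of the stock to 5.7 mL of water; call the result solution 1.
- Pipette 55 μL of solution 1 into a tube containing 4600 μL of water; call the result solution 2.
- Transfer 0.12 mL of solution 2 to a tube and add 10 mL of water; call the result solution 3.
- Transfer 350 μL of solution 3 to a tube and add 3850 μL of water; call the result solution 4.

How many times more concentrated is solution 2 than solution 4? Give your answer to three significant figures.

1.01 × 10^3

Step 1: 180 μL + 5.7 mL = 5880 μL total → factor 5880/180 = 32.667
Step 2: 55 μL + 4600 μL = 4655 μL total → factor 4655/55 = 84.636
Step 3: 0.12 mL + 10 mL = 10.12 mL total → factor 10.12/0.12 = 84.333
Step 4: 350 μL + 3850 μL = 4200 μL total → factor 4200/350 = 12
Dilution factor to solution 2 = 2764.8; to solution 4 = 2.798 × 10^6
[solution 2]/[solution 4] = (factor to solution 4)/(factor to solution 2) = 2.798 × 10^6/2764.8 = 1.01 × 10^3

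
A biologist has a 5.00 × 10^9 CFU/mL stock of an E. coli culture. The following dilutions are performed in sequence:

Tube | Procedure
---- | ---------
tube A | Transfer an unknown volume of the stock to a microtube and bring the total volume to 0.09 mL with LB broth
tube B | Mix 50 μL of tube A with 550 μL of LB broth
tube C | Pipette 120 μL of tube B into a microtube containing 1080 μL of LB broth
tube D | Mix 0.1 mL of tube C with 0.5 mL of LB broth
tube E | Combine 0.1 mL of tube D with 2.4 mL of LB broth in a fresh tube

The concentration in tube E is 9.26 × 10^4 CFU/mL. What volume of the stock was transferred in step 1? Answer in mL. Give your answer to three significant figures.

0.0300 mL

Step 1: v brought to 0.09 mL → factor = 0.09 mL/v
Step 2: 50 μL + 550 μL = 600 μL total → factor 600/50 = 12
Step 3: 120 μL + 1080 μL = 1200 μL total → factor 1200/120 = 10
Step 4: 0.1 mL + 0.5 mL = 0.6 mL total → factor 0.6/0.1 = 6
Step 5: 0.1 mL + 2.4 mL = 2.5 mL total → factor 2.5/0.1 = 25
Product of known-step factors = 18000
Overall factor = 5.00 × 10^9 CFU/mL / (9.26 × 10^4 CFU/mL) = 53996
Step-1 factor = 53996 / 18000 = 2.9998
v = 0.09 mL / 2.9998 = 0.0300 mL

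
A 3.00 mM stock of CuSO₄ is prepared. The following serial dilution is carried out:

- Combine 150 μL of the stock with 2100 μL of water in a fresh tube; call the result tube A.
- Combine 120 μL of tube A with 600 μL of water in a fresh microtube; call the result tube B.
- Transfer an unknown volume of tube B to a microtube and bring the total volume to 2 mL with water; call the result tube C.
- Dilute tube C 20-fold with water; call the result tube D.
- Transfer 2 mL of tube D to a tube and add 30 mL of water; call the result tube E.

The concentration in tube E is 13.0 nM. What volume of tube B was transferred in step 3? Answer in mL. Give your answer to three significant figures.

Step 1: 150 μL + 2100 μL = 2250 μL total → factor 2250/150 = 15
Step 2: 120 μL + 600 μL = 720 μL total → factor 720/120 = 6
Step 3: v brought to 2 mL → factor = 2 mL/v
Step 4: 20-fold → factor 20
Step 5: 2 mL + 30 mL = 32 mL total → factor 32/2 = 16
Product of known-step factors = 28800
Overall factor = 3.00 mM / (13.0 nM) = 2.3077 × 10^5
Step-3 factor = 2.3077 × 10^5 / 28800 = 8.0128
v = 2 mL / 8.0128 = 0.250 mL

0.250 mL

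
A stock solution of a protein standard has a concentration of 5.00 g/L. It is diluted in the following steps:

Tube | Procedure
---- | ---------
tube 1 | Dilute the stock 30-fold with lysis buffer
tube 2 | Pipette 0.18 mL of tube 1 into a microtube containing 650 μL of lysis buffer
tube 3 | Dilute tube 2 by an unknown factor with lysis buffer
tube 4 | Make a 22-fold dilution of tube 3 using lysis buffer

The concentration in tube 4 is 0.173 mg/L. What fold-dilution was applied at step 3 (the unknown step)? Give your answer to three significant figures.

Step 1: 30-fold → factor 30
Step 2: 0.18 mL + 650 μL = 0.83 mL total → factor 0.83/0.18 = 4.6111
Step 3: unknown factor x
Step 4: 22-fold → factor 22
Product of known-step factors = 3043.3
Overall factor = 5.00 g/L / (0.173 mg/L) = 28902
x = 28902 / 3043.3 = 9.50

9.50-fold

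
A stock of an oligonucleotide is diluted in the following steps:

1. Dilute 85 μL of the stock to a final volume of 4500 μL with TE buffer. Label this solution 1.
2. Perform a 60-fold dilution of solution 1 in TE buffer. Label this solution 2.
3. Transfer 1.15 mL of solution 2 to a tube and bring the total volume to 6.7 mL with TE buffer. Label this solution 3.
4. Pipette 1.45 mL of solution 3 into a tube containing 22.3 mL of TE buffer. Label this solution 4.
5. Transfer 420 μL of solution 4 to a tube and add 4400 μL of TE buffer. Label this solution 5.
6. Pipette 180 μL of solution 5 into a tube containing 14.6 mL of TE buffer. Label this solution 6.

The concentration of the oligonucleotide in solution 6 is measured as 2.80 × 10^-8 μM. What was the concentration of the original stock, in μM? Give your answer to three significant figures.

Step 1: 85 μL brought to 4500 μL → factor 4500/85 = 52.941
Step 2: 60-fold → factor 60
Step 3: 1.15 mL brought to 6.7 mL → factor 6.7/1.15 = 5.8261
Step 4: 1.45 mL + 22.3 mL = 23.75 mL total → factor 23.75/1.45 = 16.379
Step 5: 420 μL + 4400 μL = 4820 μL total → factor 4820/420 = 11.476
Step 6: 180 μL + 14.6 mL = 14780 μL total → factor 14780/180 = 82.111
Overall dilution factor = 52.941 × 60 × 5.8261 × 16.379 × 11.476 × 82.111 = 2.8564 × 10^8
Stock = 2.80 × 10^-8 μM × 2.8564 × 10^8 = 8.00 μM

8.00 μM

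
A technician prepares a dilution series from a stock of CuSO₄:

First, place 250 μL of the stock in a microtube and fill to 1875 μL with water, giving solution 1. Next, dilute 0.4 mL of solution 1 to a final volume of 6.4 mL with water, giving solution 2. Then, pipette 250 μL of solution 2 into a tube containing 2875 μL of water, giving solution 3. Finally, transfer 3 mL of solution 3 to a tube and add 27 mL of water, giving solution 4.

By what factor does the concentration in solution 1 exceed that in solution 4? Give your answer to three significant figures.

2.00 × 10^3

Step 1: 250 μL brought to 1875 μL → factor 1875/250 = 7.5
Step 2: 0.4 mL brought to 6.4 mL → factor 6.4/0.4 = 16
Step 3: 250 μL + 2875 μL = 3125 μL total → factor 3125/250 = 12.5
Step 4: 3 mL + 27 mL = 30 mL total → factor 30/3 = 10
Dilution factor to solution 1 = 7.5; to solution 4 = 15000
[solution 1]/[solution 4] = (factor to solution 4)/(factor to solution 1) = 15000/7.5 = 2.00 × 10^3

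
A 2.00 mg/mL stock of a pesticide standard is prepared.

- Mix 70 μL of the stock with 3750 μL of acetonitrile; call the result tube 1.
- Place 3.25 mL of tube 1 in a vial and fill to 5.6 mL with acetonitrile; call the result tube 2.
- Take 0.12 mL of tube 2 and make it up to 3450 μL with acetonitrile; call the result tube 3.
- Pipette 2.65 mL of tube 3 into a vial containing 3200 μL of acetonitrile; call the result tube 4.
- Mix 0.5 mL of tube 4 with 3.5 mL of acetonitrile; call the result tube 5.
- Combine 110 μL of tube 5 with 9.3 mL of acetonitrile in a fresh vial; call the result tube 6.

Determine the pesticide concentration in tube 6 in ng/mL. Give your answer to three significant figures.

0.490 ng/mL

Step 1: 70 μL + 3750 μL = 3820 μL total → factor 3820/70 = 54.571
Step 2: 3.25 mL brought to 5.6 mL → factor 5.6/3.25 = 1.7231
Step 3: 0.12 mL brought to 3450 μL → factor 3.45/0.12 = 28.75
Step 4: 2.65 mL + 3200 μL = 5.85 mL total → factor 5.85/2.65 = 2.2075
Step 5: 0.5 mL + 3.5 mL = 4 mL total → factor 4/0.5 = 8
Step 6: 110 μL + 9.3 mL = 9410 μL total → factor 9410/110 = 85.545
Overall dilution factor = 54.571 × 1.7231 × 28.75 × 2.2075 × 8 × 85.545 = 4.0842 × 10^6
Final = 2.00 mg/mL / 4.0842 × 10^6 = 4.897 × 10^-7 mg/mL = 0.490 ng/mL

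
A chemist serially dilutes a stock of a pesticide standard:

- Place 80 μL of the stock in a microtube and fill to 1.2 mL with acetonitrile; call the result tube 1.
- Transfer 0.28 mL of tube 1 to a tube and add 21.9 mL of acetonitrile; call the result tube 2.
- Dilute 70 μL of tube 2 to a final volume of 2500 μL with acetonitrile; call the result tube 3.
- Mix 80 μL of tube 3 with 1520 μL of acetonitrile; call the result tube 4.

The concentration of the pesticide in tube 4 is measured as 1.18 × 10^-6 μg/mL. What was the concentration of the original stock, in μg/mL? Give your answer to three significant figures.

Step 1: 80 μL brought to 1.2 mL → factor 1200/80 = 15
Step 2: 0.28 mL + 21.9 mL = 22.18 mL total → factor 22.18/0.28 = 79.214
Step 3: 70 μL brought to 2500 μL → factor 2500/70 = 35.714
Step 4: 80 μL + 1520 μL = 1600 μL total → factor 1600/80 = 20
Overall dilution factor = 15 × 79.214 × 35.714 × 20 = 8.4872 × 10^5
Stock = 1.18 × 10^-6 μg/mL × 8.4872 × 10^5 = 1.00 μg/mL

1.00 μg/mL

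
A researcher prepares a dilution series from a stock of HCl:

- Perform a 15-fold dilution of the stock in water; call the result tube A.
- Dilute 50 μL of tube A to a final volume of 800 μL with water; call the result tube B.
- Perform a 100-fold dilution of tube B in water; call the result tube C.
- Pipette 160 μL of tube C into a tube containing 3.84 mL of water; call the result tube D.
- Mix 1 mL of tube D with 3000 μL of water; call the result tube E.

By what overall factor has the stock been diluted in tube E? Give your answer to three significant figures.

2.40 × 10^6

Step 1: 15-fold → factor 15
Step 2: 50 μL brought to 800 μL → factor 800/50 = 16
Step 3: 100-fold → factor 100
Step 4: 160 μL + 3.84 mL = 4000 μL total → factor 4000/160 = 25
Step 5: 1 mL + 3000 μL = 4 mL total → factor 4/1 = 4
Overall dilution factor = 15 × 16 × 100 × 25 × 4 = 2.4 × 10^6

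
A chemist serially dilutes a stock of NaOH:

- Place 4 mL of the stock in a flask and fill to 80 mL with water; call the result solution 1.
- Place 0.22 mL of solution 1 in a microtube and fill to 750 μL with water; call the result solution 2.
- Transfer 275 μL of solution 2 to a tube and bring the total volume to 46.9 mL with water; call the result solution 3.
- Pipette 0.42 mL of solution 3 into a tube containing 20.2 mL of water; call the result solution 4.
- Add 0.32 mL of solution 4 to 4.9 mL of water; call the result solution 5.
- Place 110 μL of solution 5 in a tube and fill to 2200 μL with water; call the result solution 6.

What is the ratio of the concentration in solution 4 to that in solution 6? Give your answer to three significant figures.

Step 1: 4 mL brought to 80 mL → factor 80/4 = 20
Step 2: 0.22 mL brought to 750 μL → factor 0.75/0.22 = 3.4091
Step 3: 275 μL brought to 46.9 mL → factor 46900/275 = 170.55
Step 4: 0.42 mL + 20.2 mL = 20.62 mL total → factor 20.62/0.42 = 49.095
Step 5: 0.32 mL + 4.9 mL = 5.22 mL total → factor 5.22/0.32 = 16.312
Step 6: 110 μL brought to 2200 μL → factor 2200/110 = 20
Dilution factor to solution 4 = 5.7088 × 10^5; to solution 6 = 1.8625 × 10^8
[solution 4]/[solution 6] = (factor to solution 6)/(factor to solution 4) = 1.8625 × 10^8/5.7088 × 10^5 = 326

326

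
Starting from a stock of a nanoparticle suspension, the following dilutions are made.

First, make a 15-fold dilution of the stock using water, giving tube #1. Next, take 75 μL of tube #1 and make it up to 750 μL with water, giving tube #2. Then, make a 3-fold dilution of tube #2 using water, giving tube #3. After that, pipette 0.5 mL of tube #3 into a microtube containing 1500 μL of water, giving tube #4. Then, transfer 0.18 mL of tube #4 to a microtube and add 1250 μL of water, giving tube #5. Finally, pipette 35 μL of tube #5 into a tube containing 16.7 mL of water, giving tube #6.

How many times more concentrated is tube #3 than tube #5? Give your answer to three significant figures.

31.8

Step 1: 15-fold → factor 15
Step 2: 75 μL brought to 750 μL → factor 750/75 = 10
Step 3: 3-fold → factor 3
Step 4: 0.5 mL + 1500 μL = 2 mL total → factor 2/0.5 = 4
Step 5: 0.18 mL + 1250 μL = 1.43 mL total → factor 1.43/0.18 = 7.9444
Dilution factor to tube #3 = 450; to tube #5 = 14300
[tube #3]/[tube #5] = (factor to tube #5)/(factor to tube #3) = 14300/450 = 31.8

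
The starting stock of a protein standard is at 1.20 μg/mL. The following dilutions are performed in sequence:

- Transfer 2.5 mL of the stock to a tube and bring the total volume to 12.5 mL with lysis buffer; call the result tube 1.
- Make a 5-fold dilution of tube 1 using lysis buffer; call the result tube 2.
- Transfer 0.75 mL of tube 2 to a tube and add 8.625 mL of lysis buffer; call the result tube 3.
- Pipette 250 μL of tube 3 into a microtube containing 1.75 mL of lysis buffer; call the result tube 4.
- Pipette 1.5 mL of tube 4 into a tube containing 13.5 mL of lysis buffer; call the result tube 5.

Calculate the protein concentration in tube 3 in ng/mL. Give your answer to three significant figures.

Step 1: 2.5 mL brought to 12.5 mL → factor 12.5/2.5 = 5
Step 2: 5-fold → factor 5
Step 3: 0.75 mL + 8.625 mL = 9.375 mL total → factor 9.375/0.75 = 12.5
Dilution factor through tube 3 = 5 × 5 × 12.5 = 312.5
[tube 3] = 1.20 μg/mL / 312.5 = 0.003840 μg/mL = 3.84 ng/mL

3.84 ng/mL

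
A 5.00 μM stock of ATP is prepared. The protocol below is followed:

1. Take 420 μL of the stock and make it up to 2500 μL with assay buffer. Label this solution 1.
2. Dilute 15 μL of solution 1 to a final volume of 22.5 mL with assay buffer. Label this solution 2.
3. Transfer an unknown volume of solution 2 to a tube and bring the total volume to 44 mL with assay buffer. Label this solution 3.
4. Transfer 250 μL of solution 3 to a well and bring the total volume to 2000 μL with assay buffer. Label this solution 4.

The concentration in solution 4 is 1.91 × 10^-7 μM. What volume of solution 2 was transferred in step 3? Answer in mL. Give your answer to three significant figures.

0.120 mL

Step 1: 420 μL brought to 2500 μL → factor 2500/420 = 5.9524
Step 2: 15 μL brought to 22.5 mL → factor 22500/15 = 1500
Step 3: v brought to 44 mL → factor = 44 mL/v
Step 4: 250 μL brought to 2000 μL → factor 2000/250 = 8
Product of known-step factors = 71429
Overall factor = 5.00 μM / (1.91 × 10^-7 μM) = 2.6178 × 10^7
Step-3 factor = 2.6178 × 10^7 / 71429 = 366.49
v = 44 mL / 366.49 = 0.120 mL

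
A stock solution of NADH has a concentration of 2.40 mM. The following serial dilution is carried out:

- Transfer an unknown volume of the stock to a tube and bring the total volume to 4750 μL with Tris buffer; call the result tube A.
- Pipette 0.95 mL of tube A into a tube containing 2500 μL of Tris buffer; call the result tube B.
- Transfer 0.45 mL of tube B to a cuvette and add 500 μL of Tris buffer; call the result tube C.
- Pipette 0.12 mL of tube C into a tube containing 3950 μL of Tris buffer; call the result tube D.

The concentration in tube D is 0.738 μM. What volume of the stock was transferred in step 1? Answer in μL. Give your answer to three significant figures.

Step 1: v brought to 4750 μL → factor = 4750 μL/v
Step 2: 0.95 mL + 2500 μL = 3.45 mL total → factor 3.45/0.95 = 3.6316
Step 3: 0.45 mL + 500 μL = 0.95 mL total → factor 0.95/0.45 = 2.1111
Step 4: 0.12 mL + 3950 μL = 4.07 mL total → factor 4.07/0.12 = 33.917
Product of known-step factors = 260.03
Overall factor = 2.40 mM / (0.738 μM) = 3252
Step-1 factor = 3252 / 260.03 = 12.506
v = 4750 μL / 12.506 = 380 μL

380 μL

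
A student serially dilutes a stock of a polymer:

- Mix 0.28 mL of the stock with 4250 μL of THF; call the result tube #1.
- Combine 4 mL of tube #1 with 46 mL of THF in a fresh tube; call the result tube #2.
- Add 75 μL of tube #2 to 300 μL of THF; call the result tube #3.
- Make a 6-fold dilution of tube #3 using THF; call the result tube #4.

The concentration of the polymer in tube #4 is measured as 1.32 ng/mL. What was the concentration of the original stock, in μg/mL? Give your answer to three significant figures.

Step 1: 0.28 mL + 4250 μL = 4.53 mL total → factor 4.53/0.28 = 16.179
Step 2: 4 mL + 46 mL = 50 mL total → factor 50/4 = 12.5
Step 3: 75 μL + 300 μL = 375 μL total → factor 375/75 = 5
Step 4: 6-fold → factor 6
Overall dilution factor = 16.179 × 12.5 × 5 × 6 = 6067
Stock = 1.32 ng/mL × 6067 = 8008 ng/mL = 8.01 μg/mL

8.01 μg/mL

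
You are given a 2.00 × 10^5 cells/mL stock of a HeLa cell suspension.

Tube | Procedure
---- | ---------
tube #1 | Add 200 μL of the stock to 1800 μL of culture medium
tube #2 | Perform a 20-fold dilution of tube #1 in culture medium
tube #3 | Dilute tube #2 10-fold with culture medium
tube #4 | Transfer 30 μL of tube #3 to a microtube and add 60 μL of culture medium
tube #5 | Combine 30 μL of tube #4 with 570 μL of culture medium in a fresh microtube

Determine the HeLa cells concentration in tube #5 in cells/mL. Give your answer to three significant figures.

Step 1: 200 μL + 1800 μL = 2000 μL total → factor 2000/200 = 10
Step 2: 20-fold → factor 20
Step 3: 10-fold → factor 10
Step 4: 30 μL + 60 μL = 90 μL total → factor 90/30 = 3
Step 5: 30 μL + 570 μL = 600 μL total → factor 600/30 = 20
Overall dilution factor = 10 × 20 × 10 × 3 × 20 = 1.2 × 10^5
Final = 2.00 × 10^5 cells/mL / 1.2 × 10^5 = 1.67 cells/mL

1.67 cells/mL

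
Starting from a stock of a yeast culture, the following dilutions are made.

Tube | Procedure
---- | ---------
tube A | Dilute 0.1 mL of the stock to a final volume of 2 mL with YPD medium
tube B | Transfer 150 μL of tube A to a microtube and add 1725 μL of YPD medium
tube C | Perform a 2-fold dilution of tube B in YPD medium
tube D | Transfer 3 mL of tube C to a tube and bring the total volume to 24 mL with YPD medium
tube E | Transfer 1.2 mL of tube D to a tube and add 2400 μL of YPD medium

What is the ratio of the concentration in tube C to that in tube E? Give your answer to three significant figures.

Step 1: 0.1 mL brought to 2 mL → factor 2/0.1 = 20
Step 2: 150 μL + 1725 μL = 1875 μL total → factor 1875/150 = 12.5
Step 3: 2-fold → factor 2
Step 4: 3 mL brought to 24 mL → factor 24/3 = 8
Step 5: 1.2 mL + 2400 μL = 3.6 mL total → factor 3.6/1.2 = 3
Dilution factor to tube C = 500; to tube E = 12000
[tube C]/[tube E] = (factor to tube E)/(factor to tube C) = 12000/500 = 24.0

24.0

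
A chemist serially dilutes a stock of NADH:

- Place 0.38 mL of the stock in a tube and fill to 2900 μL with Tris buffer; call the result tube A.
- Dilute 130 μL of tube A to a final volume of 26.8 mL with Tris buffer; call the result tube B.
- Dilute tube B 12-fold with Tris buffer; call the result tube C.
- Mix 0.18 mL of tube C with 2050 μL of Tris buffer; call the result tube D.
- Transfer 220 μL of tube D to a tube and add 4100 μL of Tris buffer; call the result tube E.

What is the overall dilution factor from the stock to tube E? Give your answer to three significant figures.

Step 1: 0.38 mL brought to 2900 μL → factor 2.9/0.38 = 7.6316
Step 2: 130 μL brought to 26.8 mL → factor 26800/130 = 206.15
Step 3: 12-fold → factor 12
Step 4: 0.18 mL + 2050 μL = 2.23 mL total → factor 2.23/0.18 = 12.389
Step 5: 220 μL + 4100 μL = 4320 μL total → factor 4320/220 = 19.636
Overall dilution factor = 7.6316 × 206.15 × 12 × 12.389 × 19.636 = 4.5928 × 10^6

4.59 × 10^6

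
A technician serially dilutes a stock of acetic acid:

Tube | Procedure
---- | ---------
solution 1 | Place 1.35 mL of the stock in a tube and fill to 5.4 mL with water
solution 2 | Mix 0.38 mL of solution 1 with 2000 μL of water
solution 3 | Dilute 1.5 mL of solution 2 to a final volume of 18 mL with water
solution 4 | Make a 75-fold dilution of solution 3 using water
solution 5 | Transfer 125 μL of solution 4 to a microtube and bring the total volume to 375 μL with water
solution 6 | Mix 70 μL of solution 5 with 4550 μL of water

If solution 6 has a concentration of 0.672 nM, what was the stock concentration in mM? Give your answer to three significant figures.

Step 1: 1.35 mL brought to 5.4 mL → factor 5.4/1.35 = 4
Step 2: 0.38 mL + 2000 μL = 2.38 mL total → factor 2.38/0.38 = 6.2632
Step 3: 1.5 mL brought to 18 mL → factor 18/1.5 = 12
Step 4: 75-fold → factor 75
Step 5: 125 μL brought to 375 μL → factor 375/125 = 3
Step 6: 70 μL + 4550 μL = 4620 μL total → factor 4620/70 = 66
Overall dilution factor = 4 × 6.2632 × 12 × 75 × 3 × 66 = 4.4644 × 10^6
Stock = 0.672 nM × 4.4644 × 10^6 = 3.000 × 10^6 nM = 3.00 mM

3.00 mM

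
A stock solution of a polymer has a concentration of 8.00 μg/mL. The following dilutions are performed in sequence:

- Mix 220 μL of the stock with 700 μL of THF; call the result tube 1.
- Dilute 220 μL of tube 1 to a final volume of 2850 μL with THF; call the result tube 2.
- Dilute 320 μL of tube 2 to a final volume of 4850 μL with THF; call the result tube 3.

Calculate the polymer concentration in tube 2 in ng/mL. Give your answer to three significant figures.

Step 1: 220 μL + 700 μL = 920 μL total → factor 920/220 = 4.1818
Step 2: 220 μL brought to 2850 μL → factor 2850/220 = 12.955
Dilution factor through tube 2 = 4.1818 × 12.955 = 54.174
[tube 2] = 8.00 μg/mL / 54.174 = 0.1477 μg/mL = 148 ng/mL

148 ng/mL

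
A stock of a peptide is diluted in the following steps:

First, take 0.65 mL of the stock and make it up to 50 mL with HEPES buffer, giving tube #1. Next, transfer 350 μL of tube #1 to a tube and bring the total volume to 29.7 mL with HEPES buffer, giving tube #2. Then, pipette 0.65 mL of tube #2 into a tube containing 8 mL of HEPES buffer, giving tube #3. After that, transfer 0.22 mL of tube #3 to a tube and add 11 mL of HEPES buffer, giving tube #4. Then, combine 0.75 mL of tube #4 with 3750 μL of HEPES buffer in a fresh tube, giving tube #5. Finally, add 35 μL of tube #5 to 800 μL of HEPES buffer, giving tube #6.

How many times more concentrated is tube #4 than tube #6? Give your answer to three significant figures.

Step 1: 0.65 mL brought to 50 mL → factor 50/0.65 = 76.923
Step 2: 350 μL brought to 29.7 mL → factor 29700/350 = 84.857
Step 3: 0.65 mL + 8 mL = 8.65 mL total → factor 8.65/0.65 = 13.308
Step 4: 0.22 mL + 11 mL = 11.22 mL total → factor 11.22/0.22 = 51
Step 5: 0.75 mL + 3750 μL = 4.5 mL total → factor 4.5/0.75 = 6
Step 6: 35 μL + 800 μL = 835 μL total → factor 835/35 = 23.857
Dilution factor to tube #4 = 4.4301 × 10^6; to tube #6 = 6.3414 × 10^8
[tube #4]/[tube #6] = (factor to tube #6)/(factor to tube #4) = 6.3414 × 10^8/4.4301 × 10^6 = 143

143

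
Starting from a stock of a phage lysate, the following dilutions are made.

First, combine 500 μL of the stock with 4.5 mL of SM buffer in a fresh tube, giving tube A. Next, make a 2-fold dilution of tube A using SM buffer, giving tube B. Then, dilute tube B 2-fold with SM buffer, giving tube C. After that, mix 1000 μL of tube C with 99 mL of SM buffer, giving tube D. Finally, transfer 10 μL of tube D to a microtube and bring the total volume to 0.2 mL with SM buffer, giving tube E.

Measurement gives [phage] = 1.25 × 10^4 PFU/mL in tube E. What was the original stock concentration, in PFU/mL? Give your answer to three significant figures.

Step 1: 500 μL + 4.5 mL = 5000 μL total → factor 5000/500 = 10
Step 2: 2-fold → factor 2
Step 3: 2-fold → factor 2
Step 4: 1000 μL + 99 mL = 1 × 10^5 μL total → factor 1 × 10^5/1000 = 100
Step 5: 10 μL brought to 0.2 mL → factor 200/10 = 20
Overall dilution factor = 10 × 2 × 2 × 100 × 20 = 80000
Stock = 1.25 × 10^4 PFU/mL × 80000 = 1.00 × 10^9 PFU/mL

1.00 × 10^9 PFU/mL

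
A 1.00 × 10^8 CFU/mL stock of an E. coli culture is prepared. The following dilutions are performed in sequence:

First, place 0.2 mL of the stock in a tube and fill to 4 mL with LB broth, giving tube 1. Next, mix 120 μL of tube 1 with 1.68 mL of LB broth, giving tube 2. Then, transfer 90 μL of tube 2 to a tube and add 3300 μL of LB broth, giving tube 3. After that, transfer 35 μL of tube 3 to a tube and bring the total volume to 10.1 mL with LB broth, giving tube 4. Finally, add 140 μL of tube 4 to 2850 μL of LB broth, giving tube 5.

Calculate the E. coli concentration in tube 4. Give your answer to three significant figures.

30.7 CFU/mL

Step 1: 0.2 mL brought to 4 mL → factor 4/0.2 = 20
Step 2: 120 μL + 1.68 mL = 1800 μL total → factor 1800/120 = 15
Step 3: 90 μL + 3300 μL = 3390 μL total → factor 3390/90 = 37.667
Step 4: 35 μL brought to 10.1 mL → factor 10100/35 = 288.57
Dilution factor through tube 4 = 20 × 15 × 37.667 × 288.57 = 3.2609 × 10^6
[tube 4] = 1.00 × 10^8 CFU/mL / 3.2609 × 10^6 = 30.7 CFU/mL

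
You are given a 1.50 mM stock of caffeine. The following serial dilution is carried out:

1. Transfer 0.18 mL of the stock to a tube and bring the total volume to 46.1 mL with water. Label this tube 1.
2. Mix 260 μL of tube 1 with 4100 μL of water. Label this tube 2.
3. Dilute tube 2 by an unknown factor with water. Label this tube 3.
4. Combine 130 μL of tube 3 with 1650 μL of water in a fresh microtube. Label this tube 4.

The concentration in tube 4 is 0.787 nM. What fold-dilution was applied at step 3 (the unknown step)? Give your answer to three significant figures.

Step 1: 0.18 mL brought to 46.1 mL → factor 46.1/0.18 = 256.11
Step 2: 260 μL + 4100 μL = 4360 μL total → factor 4360/260 = 16.769
Step 3: unknown factor x
Step 4: 130 μL + 1650 μL = 1780 μL total → factor 1780/130 = 13.692
Product of known-step factors = 58806
Overall factor = 1.50 mM / (0.787 nM) = 1.906 × 10^6
x = 1.906 × 10^6 / 58806 = 32.4

32.4-fold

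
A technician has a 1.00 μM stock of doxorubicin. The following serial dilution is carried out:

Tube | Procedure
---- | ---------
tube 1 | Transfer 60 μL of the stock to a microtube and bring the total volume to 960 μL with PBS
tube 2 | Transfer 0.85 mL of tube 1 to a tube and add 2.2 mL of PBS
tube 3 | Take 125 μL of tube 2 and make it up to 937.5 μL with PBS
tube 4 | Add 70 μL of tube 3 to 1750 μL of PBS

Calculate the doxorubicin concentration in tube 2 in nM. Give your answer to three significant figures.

17.4 nM

Step 1: 60 μL brought to 960 μL → factor 960/60 = 16
Step 2: 0.85 mL + 2.2 mL = 3.05 mL total → factor 3.05/0.85 = 3.5882
Dilution factor through tube 2 = 16 × 3.5882 = 57.412
[tube 2] = 1.00 μM / 57.412 = 0.01742 μM = 17.4 nM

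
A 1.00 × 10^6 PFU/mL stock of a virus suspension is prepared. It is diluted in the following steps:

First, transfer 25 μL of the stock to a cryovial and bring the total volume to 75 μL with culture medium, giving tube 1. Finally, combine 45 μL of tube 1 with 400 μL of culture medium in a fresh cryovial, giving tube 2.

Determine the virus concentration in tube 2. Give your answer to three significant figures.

Step 1: 25 μL brought to 75 μL → factor 75/25 = 3
Step 2: 45 μL + 400 μL = 445 μL total → factor 445/45 = 9.8889
Overall dilution factor = 3 × 9.8889 = 29.667
Final = 1.00 × 10^6 PFU/mL / 29.667 = 3.37 × 10^4 PFU/mL

3.37 × 10^4 PFU/mL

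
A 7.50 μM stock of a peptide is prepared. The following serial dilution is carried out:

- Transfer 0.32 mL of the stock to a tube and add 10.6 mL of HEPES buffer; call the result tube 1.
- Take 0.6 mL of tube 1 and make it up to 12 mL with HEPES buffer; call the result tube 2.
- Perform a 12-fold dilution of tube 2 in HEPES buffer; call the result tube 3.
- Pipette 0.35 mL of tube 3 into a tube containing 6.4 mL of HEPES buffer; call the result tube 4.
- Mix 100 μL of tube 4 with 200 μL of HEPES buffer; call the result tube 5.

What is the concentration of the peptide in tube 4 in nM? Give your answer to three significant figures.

0.0475 nM

Step 1: 0.32 mL + 10.6 mL = 10.92 mL total → factor 10.92/0.32 = 34.125
Step 2: 0.6 mL brought to 12 mL → factor 12/0.6 = 20
Step 3: 12-fold → factor 12
Step 4: 0.35 mL + 6.4 mL = 6.75 mL total → factor 6.75/0.35 = 19.286
Dilution factor through tube 4 = 34.125 × 20 × 12 × 19.286 = 1.5795 × 10^5
[tube 4] = 7.50 μM / 1.5795 × 10^5 = 4.748 × 10^-5 μM = 0.0475 nM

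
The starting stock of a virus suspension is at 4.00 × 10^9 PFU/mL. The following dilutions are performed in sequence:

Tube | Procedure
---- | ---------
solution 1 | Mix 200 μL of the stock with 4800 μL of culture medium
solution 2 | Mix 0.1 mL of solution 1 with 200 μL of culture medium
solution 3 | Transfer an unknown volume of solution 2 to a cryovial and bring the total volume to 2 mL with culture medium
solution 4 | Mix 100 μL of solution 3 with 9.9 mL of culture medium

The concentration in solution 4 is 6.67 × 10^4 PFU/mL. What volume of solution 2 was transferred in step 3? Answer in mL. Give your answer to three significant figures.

Step 1: 200 μL + 4800 μL = 5000 μL total → factor 5000/200 = 25
Step 2: 0.1 mL + 200 μL = 0.3 mL total → factor 0.3/0.1 = 3
Step 3: v brought to 2 mL → factor = 2 mL/v
Step 4: 100 μL + 9.9 mL = 10000 μL total → factor 10000/100 = 100
Product of known-step factors = 7500
Overall factor = 4.00 × 10^9 PFU/mL / (6.67 × 10^4 PFU/mL) = 59970
Step-3 factor = 59970 / 7500 = 7.996
v = 2 mL / 7.996 = 0.250 mL

0.250 mL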